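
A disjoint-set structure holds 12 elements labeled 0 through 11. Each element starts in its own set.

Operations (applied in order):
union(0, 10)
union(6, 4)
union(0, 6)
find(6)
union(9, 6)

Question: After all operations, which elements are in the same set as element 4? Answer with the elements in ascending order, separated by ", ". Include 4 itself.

Answer: 0, 4, 6, 9, 10

Derivation:
Step 1: union(0, 10) -> merged; set of 0 now {0, 10}
Step 2: union(6, 4) -> merged; set of 6 now {4, 6}
Step 3: union(0, 6) -> merged; set of 0 now {0, 4, 6, 10}
Step 4: find(6) -> no change; set of 6 is {0, 4, 6, 10}
Step 5: union(9, 6) -> merged; set of 9 now {0, 4, 6, 9, 10}
Component of 4: {0, 4, 6, 9, 10}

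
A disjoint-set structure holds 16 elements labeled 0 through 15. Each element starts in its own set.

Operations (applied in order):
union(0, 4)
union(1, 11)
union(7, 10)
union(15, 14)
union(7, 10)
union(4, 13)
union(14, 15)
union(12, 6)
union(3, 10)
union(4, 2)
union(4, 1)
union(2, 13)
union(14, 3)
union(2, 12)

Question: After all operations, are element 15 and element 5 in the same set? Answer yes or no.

Step 1: union(0, 4) -> merged; set of 0 now {0, 4}
Step 2: union(1, 11) -> merged; set of 1 now {1, 11}
Step 3: union(7, 10) -> merged; set of 7 now {7, 10}
Step 4: union(15, 14) -> merged; set of 15 now {14, 15}
Step 5: union(7, 10) -> already same set; set of 7 now {7, 10}
Step 6: union(4, 13) -> merged; set of 4 now {0, 4, 13}
Step 7: union(14, 15) -> already same set; set of 14 now {14, 15}
Step 8: union(12, 6) -> merged; set of 12 now {6, 12}
Step 9: union(3, 10) -> merged; set of 3 now {3, 7, 10}
Step 10: union(4, 2) -> merged; set of 4 now {0, 2, 4, 13}
Step 11: union(4, 1) -> merged; set of 4 now {0, 1, 2, 4, 11, 13}
Step 12: union(2, 13) -> already same set; set of 2 now {0, 1, 2, 4, 11, 13}
Step 13: union(14, 3) -> merged; set of 14 now {3, 7, 10, 14, 15}
Step 14: union(2, 12) -> merged; set of 2 now {0, 1, 2, 4, 6, 11, 12, 13}
Set of 15: {3, 7, 10, 14, 15}; 5 is not a member.

Answer: no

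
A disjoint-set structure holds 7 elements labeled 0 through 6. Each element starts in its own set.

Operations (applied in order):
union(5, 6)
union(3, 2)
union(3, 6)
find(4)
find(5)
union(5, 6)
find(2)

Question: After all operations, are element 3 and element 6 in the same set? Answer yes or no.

Step 1: union(5, 6) -> merged; set of 5 now {5, 6}
Step 2: union(3, 2) -> merged; set of 3 now {2, 3}
Step 3: union(3, 6) -> merged; set of 3 now {2, 3, 5, 6}
Step 4: find(4) -> no change; set of 4 is {4}
Step 5: find(5) -> no change; set of 5 is {2, 3, 5, 6}
Step 6: union(5, 6) -> already same set; set of 5 now {2, 3, 5, 6}
Step 7: find(2) -> no change; set of 2 is {2, 3, 5, 6}
Set of 3: {2, 3, 5, 6}; 6 is a member.

Answer: yes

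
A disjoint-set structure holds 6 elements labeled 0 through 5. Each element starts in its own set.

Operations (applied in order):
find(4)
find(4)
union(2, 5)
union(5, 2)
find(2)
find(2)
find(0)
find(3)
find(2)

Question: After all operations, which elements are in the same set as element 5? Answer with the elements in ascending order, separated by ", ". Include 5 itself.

Answer: 2, 5

Derivation:
Step 1: find(4) -> no change; set of 4 is {4}
Step 2: find(4) -> no change; set of 4 is {4}
Step 3: union(2, 5) -> merged; set of 2 now {2, 5}
Step 4: union(5, 2) -> already same set; set of 5 now {2, 5}
Step 5: find(2) -> no change; set of 2 is {2, 5}
Step 6: find(2) -> no change; set of 2 is {2, 5}
Step 7: find(0) -> no change; set of 0 is {0}
Step 8: find(3) -> no change; set of 3 is {3}
Step 9: find(2) -> no change; set of 2 is {2, 5}
Component of 5: {2, 5}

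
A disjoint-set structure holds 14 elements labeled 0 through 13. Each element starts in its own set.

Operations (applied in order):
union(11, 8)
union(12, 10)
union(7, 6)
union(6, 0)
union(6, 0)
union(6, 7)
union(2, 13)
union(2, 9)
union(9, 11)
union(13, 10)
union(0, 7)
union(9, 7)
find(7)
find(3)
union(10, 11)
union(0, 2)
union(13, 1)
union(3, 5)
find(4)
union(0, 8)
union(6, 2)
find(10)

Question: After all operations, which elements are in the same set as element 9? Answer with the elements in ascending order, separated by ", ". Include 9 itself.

Step 1: union(11, 8) -> merged; set of 11 now {8, 11}
Step 2: union(12, 10) -> merged; set of 12 now {10, 12}
Step 3: union(7, 6) -> merged; set of 7 now {6, 7}
Step 4: union(6, 0) -> merged; set of 6 now {0, 6, 7}
Step 5: union(6, 0) -> already same set; set of 6 now {0, 6, 7}
Step 6: union(6, 7) -> already same set; set of 6 now {0, 6, 7}
Step 7: union(2, 13) -> merged; set of 2 now {2, 13}
Step 8: union(2, 9) -> merged; set of 2 now {2, 9, 13}
Step 9: union(9, 11) -> merged; set of 9 now {2, 8, 9, 11, 13}
Step 10: union(13, 10) -> merged; set of 13 now {2, 8, 9, 10, 11, 12, 13}
Step 11: union(0, 7) -> already same set; set of 0 now {0, 6, 7}
Step 12: union(9, 7) -> merged; set of 9 now {0, 2, 6, 7, 8, 9, 10, 11, 12, 13}
Step 13: find(7) -> no change; set of 7 is {0, 2, 6, 7, 8, 9, 10, 11, 12, 13}
Step 14: find(3) -> no change; set of 3 is {3}
Step 15: union(10, 11) -> already same set; set of 10 now {0, 2, 6, 7, 8, 9, 10, 11, 12, 13}
Step 16: union(0, 2) -> already same set; set of 0 now {0, 2, 6, 7, 8, 9, 10, 11, 12, 13}
Step 17: union(13, 1) -> merged; set of 13 now {0, 1, 2, 6, 7, 8, 9, 10, 11, 12, 13}
Step 18: union(3, 5) -> merged; set of 3 now {3, 5}
Step 19: find(4) -> no change; set of 4 is {4}
Step 20: union(0, 8) -> already same set; set of 0 now {0, 1, 2, 6, 7, 8, 9, 10, 11, 12, 13}
Step 21: union(6, 2) -> already same set; set of 6 now {0, 1, 2, 6, 7, 8, 9, 10, 11, 12, 13}
Step 22: find(10) -> no change; set of 10 is {0, 1, 2, 6, 7, 8, 9, 10, 11, 12, 13}
Component of 9: {0, 1, 2, 6, 7, 8, 9, 10, 11, 12, 13}

Answer: 0, 1, 2, 6, 7, 8, 9, 10, 11, 12, 13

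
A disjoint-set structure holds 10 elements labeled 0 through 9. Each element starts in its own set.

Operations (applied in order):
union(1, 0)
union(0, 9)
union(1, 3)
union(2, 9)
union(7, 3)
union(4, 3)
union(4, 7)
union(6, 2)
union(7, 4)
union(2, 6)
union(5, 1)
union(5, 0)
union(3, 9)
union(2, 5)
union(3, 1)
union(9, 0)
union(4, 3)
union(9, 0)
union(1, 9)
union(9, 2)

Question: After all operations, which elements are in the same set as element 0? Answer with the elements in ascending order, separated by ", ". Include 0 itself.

Answer: 0, 1, 2, 3, 4, 5, 6, 7, 9

Derivation:
Step 1: union(1, 0) -> merged; set of 1 now {0, 1}
Step 2: union(0, 9) -> merged; set of 0 now {0, 1, 9}
Step 3: union(1, 3) -> merged; set of 1 now {0, 1, 3, 9}
Step 4: union(2, 9) -> merged; set of 2 now {0, 1, 2, 3, 9}
Step 5: union(7, 3) -> merged; set of 7 now {0, 1, 2, 3, 7, 9}
Step 6: union(4, 3) -> merged; set of 4 now {0, 1, 2, 3, 4, 7, 9}
Step 7: union(4, 7) -> already same set; set of 4 now {0, 1, 2, 3, 4, 7, 9}
Step 8: union(6, 2) -> merged; set of 6 now {0, 1, 2, 3, 4, 6, 7, 9}
Step 9: union(7, 4) -> already same set; set of 7 now {0, 1, 2, 3, 4, 6, 7, 9}
Step 10: union(2, 6) -> already same set; set of 2 now {0, 1, 2, 3, 4, 6, 7, 9}
Step 11: union(5, 1) -> merged; set of 5 now {0, 1, 2, 3, 4, 5, 6, 7, 9}
Step 12: union(5, 0) -> already same set; set of 5 now {0, 1, 2, 3, 4, 5, 6, 7, 9}
Step 13: union(3, 9) -> already same set; set of 3 now {0, 1, 2, 3, 4, 5, 6, 7, 9}
Step 14: union(2, 5) -> already same set; set of 2 now {0, 1, 2, 3, 4, 5, 6, 7, 9}
Step 15: union(3, 1) -> already same set; set of 3 now {0, 1, 2, 3, 4, 5, 6, 7, 9}
Step 16: union(9, 0) -> already same set; set of 9 now {0, 1, 2, 3, 4, 5, 6, 7, 9}
Step 17: union(4, 3) -> already same set; set of 4 now {0, 1, 2, 3, 4, 5, 6, 7, 9}
Step 18: union(9, 0) -> already same set; set of 9 now {0, 1, 2, 3, 4, 5, 6, 7, 9}
Step 19: union(1, 9) -> already same set; set of 1 now {0, 1, 2, 3, 4, 5, 6, 7, 9}
Step 20: union(9, 2) -> already same set; set of 9 now {0, 1, 2, 3, 4, 5, 6, 7, 9}
Component of 0: {0, 1, 2, 3, 4, 5, 6, 7, 9}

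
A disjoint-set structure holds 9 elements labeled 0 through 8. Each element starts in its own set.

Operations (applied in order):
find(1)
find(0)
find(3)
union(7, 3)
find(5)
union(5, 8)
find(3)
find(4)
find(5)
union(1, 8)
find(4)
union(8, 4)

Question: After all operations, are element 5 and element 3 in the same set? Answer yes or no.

Answer: no

Derivation:
Step 1: find(1) -> no change; set of 1 is {1}
Step 2: find(0) -> no change; set of 0 is {0}
Step 3: find(3) -> no change; set of 3 is {3}
Step 4: union(7, 3) -> merged; set of 7 now {3, 7}
Step 5: find(5) -> no change; set of 5 is {5}
Step 6: union(5, 8) -> merged; set of 5 now {5, 8}
Step 7: find(3) -> no change; set of 3 is {3, 7}
Step 8: find(4) -> no change; set of 4 is {4}
Step 9: find(5) -> no change; set of 5 is {5, 8}
Step 10: union(1, 8) -> merged; set of 1 now {1, 5, 8}
Step 11: find(4) -> no change; set of 4 is {4}
Step 12: union(8, 4) -> merged; set of 8 now {1, 4, 5, 8}
Set of 5: {1, 4, 5, 8}; 3 is not a member.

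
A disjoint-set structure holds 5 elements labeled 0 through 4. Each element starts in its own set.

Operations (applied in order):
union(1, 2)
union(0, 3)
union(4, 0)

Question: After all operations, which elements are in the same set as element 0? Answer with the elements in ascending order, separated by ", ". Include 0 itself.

Answer: 0, 3, 4

Derivation:
Step 1: union(1, 2) -> merged; set of 1 now {1, 2}
Step 2: union(0, 3) -> merged; set of 0 now {0, 3}
Step 3: union(4, 0) -> merged; set of 4 now {0, 3, 4}
Component of 0: {0, 3, 4}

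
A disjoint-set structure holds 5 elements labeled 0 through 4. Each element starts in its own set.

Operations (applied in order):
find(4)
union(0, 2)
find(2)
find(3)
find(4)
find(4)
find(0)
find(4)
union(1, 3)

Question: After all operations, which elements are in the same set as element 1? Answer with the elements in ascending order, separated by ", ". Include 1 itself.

Step 1: find(4) -> no change; set of 4 is {4}
Step 2: union(0, 2) -> merged; set of 0 now {0, 2}
Step 3: find(2) -> no change; set of 2 is {0, 2}
Step 4: find(3) -> no change; set of 3 is {3}
Step 5: find(4) -> no change; set of 4 is {4}
Step 6: find(4) -> no change; set of 4 is {4}
Step 7: find(0) -> no change; set of 0 is {0, 2}
Step 8: find(4) -> no change; set of 4 is {4}
Step 9: union(1, 3) -> merged; set of 1 now {1, 3}
Component of 1: {1, 3}

Answer: 1, 3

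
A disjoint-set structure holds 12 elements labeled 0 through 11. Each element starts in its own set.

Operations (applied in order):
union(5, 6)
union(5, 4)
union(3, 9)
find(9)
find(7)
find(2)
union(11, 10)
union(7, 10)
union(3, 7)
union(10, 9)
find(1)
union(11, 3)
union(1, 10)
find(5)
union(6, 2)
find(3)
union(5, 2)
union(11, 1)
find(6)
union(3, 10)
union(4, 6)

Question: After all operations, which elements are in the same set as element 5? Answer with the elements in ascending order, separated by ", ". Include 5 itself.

Answer: 2, 4, 5, 6

Derivation:
Step 1: union(5, 6) -> merged; set of 5 now {5, 6}
Step 2: union(5, 4) -> merged; set of 5 now {4, 5, 6}
Step 3: union(3, 9) -> merged; set of 3 now {3, 9}
Step 4: find(9) -> no change; set of 9 is {3, 9}
Step 5: find(7) -> no change; set of 7 is {7}
Step 6: find(2) -> no change; set of 2 is {2}
Step 7: union(11, 10) -> merged; set of 11 now {10, 11}
Step 8: union(7, 10) -> merged; set of 7 now {7, 10, 11}
Step 9: union(3, 7) -> merged; set of 3 now {3, 7, 9, 10, 11}
Step 10: union(10, 9) -> already same set; set of 10 now {3, 7, 9, 10, 11}
Step 11: find(1) -> no change; set of 1 is {1}
Step 12: union(11, 3) -> already same set; set of 11 now {3, 7, 9, 10, 11}
Step 13: union(1, 10) -> merged; set of 1 now {1, 3, 7, 9, 10, 11}
Step 14: find(5) -> no change; set of 5 is {4, 5, 6}
Step 15: union(6, 2) -> merged; set of 6 now {2, 4, 5, 6}
Step 16: find(3) -> no change; set of 3 is {1, 3, 7, 9, 10, 11}
Step 17: union(5, 2) -> already same set; set of 5 now {2, 4, 5, 6}
Step 18: union(11, 1) -> already same set; set of 11 now {1, 3, 7, 9, 10, 11}
Step 19: find(6) -> no change; set of 6 is {2, 4, 5, 6}
Step 20: union(3, 10) -> already same set; set of 3 now {1, 3, 7, 9, 10, 11}
Step 21: union(4, 6) -> already same set; set of 4 now {2, 4, 5, 6}
Component of 5: {2, 4, 5, 6}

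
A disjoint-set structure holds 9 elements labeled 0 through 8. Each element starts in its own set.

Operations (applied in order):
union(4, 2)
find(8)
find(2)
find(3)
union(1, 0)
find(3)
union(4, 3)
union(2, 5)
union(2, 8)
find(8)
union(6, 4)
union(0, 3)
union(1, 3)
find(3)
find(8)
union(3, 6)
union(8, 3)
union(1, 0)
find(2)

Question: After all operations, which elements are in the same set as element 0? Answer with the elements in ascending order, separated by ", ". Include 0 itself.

Step 1: union(4, 2) -> merged; set of 4 now {2, 4}
Step 2: find(8) -> no change; set of 8 is {8}
Step 3: find(2) -> no change; set of 2 is {2, 4}
Step 4: find(3) -> no change; set of 3 is {3}
Step 5: union(1, 0) -> merged; set of 1 now {0, 1}
Step 6: find(3) -> no change; set of 3 is {3}
Step 7: union(4, 3) -> merged; set of 4 now {2, 3, 4}
Step 8: union(2, 5) -> merged; set of 2 now {2, 3, 4, 5}
Step 9: union(2, 8) -> merged; set of 2 now {2, 3, 4, 5, 8}
Step 10: find(8) -> no change; set of 8 is {2, 3, 4, 5, 8}
Step 11: union(6, 4) -> merged; set of 6 now {2, 3, 4, 5, 6, 8}
Step 12: union(0, 3) -> merged; set of 0 now {0, 1, 2, 3, 4, 5, 6, 8}
Step 13: union(1, 3) -> already same set; set of 1 now {0, 1, 2, 3, 4, 5, 6, 8}
Step 14: find(3) -> no change; set of 3 is {0, 1, 2, 3, 4, 5, 6, 8}
Step 15: find(8) -> no change; set of 8 is {0, 1, 2, 3, 4, 5, 6, 8}
Step 16: union(3, 6) -> already same set; set of 3 now {0, 1, 2, 3, 4, 5, 6, 8}
Step 17: union(8, 3) -> already same set; set of 8 now {0, 1, 2, 3, 4, 5, 6, 8}
Step 18: union(1, 0) -> already same set; set of 1 now {0, 1, 2, 3, 4, 5, 6, 8}
Step 19: find(2) -> no change; set of 2 is {0, 1, 2, 3, 4, 5, 6, 8}
Component of 0: {0, 1, 2, 3, 4, 5, 6, 8}

Answer: 0, 1, 2, 3, 4, 5, 6, 8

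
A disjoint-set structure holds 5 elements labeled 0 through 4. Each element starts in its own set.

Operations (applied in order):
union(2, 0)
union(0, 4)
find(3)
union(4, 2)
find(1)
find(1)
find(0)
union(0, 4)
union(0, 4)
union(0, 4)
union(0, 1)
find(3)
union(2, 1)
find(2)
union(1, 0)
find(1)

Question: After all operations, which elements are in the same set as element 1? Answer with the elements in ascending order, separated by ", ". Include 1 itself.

Answer: 0, 1, 2, 4

Derivation:
Step 1: union(2, 0) -> merged; set of 2 now {0, 2}
Step 2: union(0, 4) -> merged; set of 0 now {0, 2, 4}
Step 3: find(3) -> no change; set of 3 is {3}
Step 4: union(4, 2) -> already same set; set of 4 now {0, 2, 4}
Step 5: find(1) -> no change; set of 1 is {1}
Step 6: find(1) -> no change; set of 1 is {1}
Step 7: find(0) -> no change; set of 0 is {0, 2, 4}
Step 8: union(0, 4) -> already same set; set of 0 now {0, 2, 4}
Step 9: union(0, 4) -> already same set; set of 0 now {0, 2, 4}
Step 10: union(0, 4) -> already same set; set of 0 now {0, 2, 4}
Step 11: union(0, 1) -> merged; set of 0 now {0, 1, 2, 4}
Step 12: find(3) -> no change; set of 3 is {3}
Step 13: union(2, 1) -> already same set; set of 2 now {0, 1, 2, 4}
Step 14: find(2) -> no change; set of 2 is {0, 1, 2, 4}
Step 15: union(1, 0) -> already same set; set of 1 now {0, 1, 2, 4}
Step 16: find(1) -> no change; set of 1 is {0, 1, 2, 4}
Component of 1: {0, 1, 2, 4}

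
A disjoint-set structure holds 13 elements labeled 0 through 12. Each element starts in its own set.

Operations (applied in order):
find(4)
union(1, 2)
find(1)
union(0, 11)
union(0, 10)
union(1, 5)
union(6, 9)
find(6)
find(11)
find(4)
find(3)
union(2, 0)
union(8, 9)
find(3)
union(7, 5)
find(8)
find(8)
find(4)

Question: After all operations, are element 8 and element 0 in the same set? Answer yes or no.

Step 1: find(4) -> no change; set of 4 is {4}
Step 2: union(1, 2) -> merged; set of 1 now {1, 2}
Step 3: find(1) -> no change; set of 1 is {1, 2}
Step 4: union(0, 11) -> merged; set of 0 now {0, 11}
Step 5: union(0, 10) -> merged; set of 0 now {0, 10, 11}
Step 6: union(1, 5) -> merged; set of 1 now {1, 2, 5}
Step 7: union(6, 9) -> merged; set of 6 now {6, 9}
Step 8: find(6) -> no change; set of 6 is {6, 9}
Step 9: find(11) -> no change; set of 11 is {0, 10, 11}
Step 10: find(4) -> no change; set of 4 is {4}
Step 11: find(3) -> no change; set of 3 is {3}
Step 12: union(2, 0) -> merged; set of 2 now {0, 1, 2, 5, 10, 11}
Step 13: union(8, 9) -> merged; set of 8 now {6, 8, 9}
Step 14: find(3) -> no change; set of 3 is {3}
Step 15: union(7, 5) -> merged; set of 7 now {0, 1, 2, 5, 7, 10, 11}
Step 16: find(8) -> no change; set of 8 is {6, 8, 9}
Step 17: find(8) -> no change; set of 8 is {6, 8, 9}
Step 18: find(4) -> no change; set of 4 is {4}
Set of 8: {6, 8, 9}; 0 is not a member.

Answer: no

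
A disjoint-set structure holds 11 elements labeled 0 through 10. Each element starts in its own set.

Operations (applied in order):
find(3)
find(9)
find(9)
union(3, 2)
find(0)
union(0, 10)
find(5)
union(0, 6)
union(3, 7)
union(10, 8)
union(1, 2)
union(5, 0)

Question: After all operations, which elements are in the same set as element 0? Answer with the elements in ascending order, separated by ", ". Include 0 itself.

Answer: 0, 5, 6, 8, 10

Derivation:
Step 1: find(3) -> no change; set of 3 is {3}
Step 2: find(9) -> no change; set of 9 is {9}
Step 3: find(9) -> no change; set of 9 is {9}
Step 4: union(3, 2) -> merged; set of 3 now {2, 3}
Step 5: find(0) -> no change; set of 0 is {0}
Step 6: union(0, 10) -> merged; set of 0 now {0, 10}
Step 7: find(5) -> no change; set of 5 is {5}
Step 8: union(0, 6) -> merged; set of 0 now {0, 6, 10}
Step 9: union(3, 7) -> merged; set of 3 now {2, 3, 7}
Step 10: union(10, 8) -> merged; set of 10 now {0, 6, 8, 10}
Step 11: union(1, 2) -> merged; set of 1 now {1, 2, 3, 7}
Step 12: union(5, 0) -> merged; set of 5 now {0, 5, 6, 8, 10}
Component of 0: {0, 5, 6, 8, 10}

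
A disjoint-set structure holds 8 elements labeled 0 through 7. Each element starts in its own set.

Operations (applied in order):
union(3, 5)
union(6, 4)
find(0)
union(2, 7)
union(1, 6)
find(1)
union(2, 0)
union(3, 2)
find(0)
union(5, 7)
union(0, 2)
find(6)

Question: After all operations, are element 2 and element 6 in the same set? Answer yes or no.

Answer: no

Derivation:
Step 1: union(3, 5) -> merged; set of 3 now {3, 5}
Step 2: union(6, 4) -> merged; set of 6 now {4, 6}
Step 3: find(0) -> no change; set of 0 is {0}
Step 4: union(2, 7) -> merged; set of 2 now {2, 7}
Step 5: union(1, 6) -> merged; set of 1 now {1, 4, 6}
Step 6: find(1) -> no change; set of 1 is {1, 4, 6}
Step 7: union(2, 0) -> merged; set of 2 now {0, 2, 7}
Step 8: union(3, 2) -> merged; set of 3 now {0, 2, 3, 5, 7}
Step 9: find(0) -> no change; set of 0 is {0, 2, 3, 5, 7}
Step 10: union(5, 7) -> already same set; set of 5 now {0, 2, 3, 5, 7}
Step 11: union(0, 2) -> already same set; set of 0 now {0, 2, 3, 5, 7}
Step 12: find(6) -> no change; set of 6 is {1, 4, 6}
Set of 2: {0, 2, 3, 5, 7}; 6 is not a member.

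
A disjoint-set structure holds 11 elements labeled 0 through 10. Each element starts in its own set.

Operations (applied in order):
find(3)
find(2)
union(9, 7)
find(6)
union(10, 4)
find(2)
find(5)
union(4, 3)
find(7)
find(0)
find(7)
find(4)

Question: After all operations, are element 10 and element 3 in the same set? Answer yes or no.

Answer: yes

Derivation:
Step 1: find(3) -> no change; set of 3 is {3}
Step 2: find(2) -> no change; set of 2 is {2}
Step 3: union(9, 7) -> merged; set of 9 now {7, 9}
Step 4: find(6) -> no change; set of 6 is {6}
Step 5: union(10, 4) -> merged; set of 10 now {4, 10}
Step 6: find(2) -> no change; set of 2 is {2}
Step 7: find(5) -> no change; set of 5 is {5}
Step 8: union(4, 3) -> merged; set of 4 now {3, 4, 10}
Step 9: find(7) -> no change; set of 7 is {7, 9}
Step 10: find(0) -> no change; set of 0 is {0}
Step 11: find(7) -> no change; set of 7 is {7, 9}
Step 12: find(4) -> no change; set of 4 is {3, 4, 10}
Set of 10: {3, 4, 10}; 3 is a member.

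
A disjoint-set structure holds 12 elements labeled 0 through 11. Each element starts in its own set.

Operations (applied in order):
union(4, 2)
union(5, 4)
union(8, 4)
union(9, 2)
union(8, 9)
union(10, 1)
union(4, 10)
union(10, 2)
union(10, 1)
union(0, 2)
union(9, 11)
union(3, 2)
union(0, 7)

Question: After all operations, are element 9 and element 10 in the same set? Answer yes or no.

Step 1: union(4, 2) -> merged; set of 4 now {2, 4}
Step 2: union(5, 4) -> merged; set of 5 now {2, 4, 5}
Step 3: union(8, 4) -> merged; set of 8 now {2, 4, 5, 8}
Step 4: union(9, 2) -> merged; set of 9 now {2, 4, 5, 8, 9}
Step 5: union(8, 9) -> already same set; set of 8 now {2, 4, 5, 8, 9}
Step 6: union(10, 1) -> merged; set of 10 now {1, 10}
Step 7: union(4, 10) -> merged; set of 4 now {1, 2, 4, 5, 8, 9, 10}
Step 8: union(10, 2) -> already same set; set of 10 now {1, 2, 4, 5, 8, 9, 10}
Step 9: union(10, 1) -> already same set; set of 10 now {1, 2, 4, 5, 8, 9, 10}
Step 10: union(0, 2) -> merged; set of 0 now {0, 1, 2, 4, 5, 8, 9, 10}
Step 11: union(9, 11) -> merged; set of 9 now {0, 1, 2, 4, 5, 8, 9, 10, 11}
Step 12: union(3, 2) -> merged; set of 3 now {0, 1, 2, 3, 4, 5, 8, 9, 10, 11}
Step 13: union(0, 7) -> merged; set of 0 now {0, 1, 2, 3, 4, 5, 7, 8, 9, 10, 11}
Set of 9: {0, 1, 2, 3, 4, 5, 7, 8, 9, 10, 11}; 10 is a member.

Answer: yes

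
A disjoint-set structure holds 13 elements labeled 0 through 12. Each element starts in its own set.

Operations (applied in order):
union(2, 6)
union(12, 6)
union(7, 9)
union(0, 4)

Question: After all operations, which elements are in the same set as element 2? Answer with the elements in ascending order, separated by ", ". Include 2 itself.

Answer: 2, 6, 12

Derivation:
Step 1: union(2, 6) -> merged; set of 2 now {2, 6}
Step 2: union(12, 6) -> merged; set of 12 now {2, 6, 12}
Step 3: union(7, 9) -> merged; set of 7 now {7, 9}
Step 4: union(0, 4) -> merged; set of 0 now {0, 4}
Component of 2: {2, 6, 12}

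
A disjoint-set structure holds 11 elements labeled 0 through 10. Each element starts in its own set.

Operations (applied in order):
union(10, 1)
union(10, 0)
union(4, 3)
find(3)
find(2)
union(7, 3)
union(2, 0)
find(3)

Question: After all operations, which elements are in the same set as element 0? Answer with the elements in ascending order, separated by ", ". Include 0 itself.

Step 1: union(10, 1) -> merged; set of 10 now {1, 10}
Step 2: union(10, 0) -> merged; set of 10 now {0, 1, 10}
Step 3: union(4, 3) -> merged; set of 4 now {3, 4}
Step 4: find(3) -> no change; set of 3 is {3, 4}
Step 5: find(2) -> no change; set of 2 is {2}
Step 6: union(7, 3) -> merged; set of 7 now {3, 4, 7}
Step 7: union(2, 0) -> merged; set of 2 now {0, 1, 2, 10}
Step 8: find(3) -> no change; set of 3 is {3, 4, 7}
Component of 0: {0, 1, 2, 10}

Answer: 0, 1, 2, 10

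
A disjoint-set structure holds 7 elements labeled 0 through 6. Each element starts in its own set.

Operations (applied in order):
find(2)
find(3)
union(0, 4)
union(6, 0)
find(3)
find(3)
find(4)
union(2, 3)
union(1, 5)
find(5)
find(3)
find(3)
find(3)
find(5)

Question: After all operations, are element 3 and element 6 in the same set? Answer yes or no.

Step 1: find(2) -> no change; set of 2 is {2}
Step 2: find(3) -> no change; set of 3 is {3}
Step 3: union(0, 4) -> merged; set of 0 now {0, 4}
Step 4: union(6, 0) -> merged; set of 6 now {0, 4, 6}
Step 5: find(3) -> no change; set of 3 is {3}
Step 6: find(3) -> no change; set of 3 is {3}
Step 7: find(4) -> no change; set of 4 is {0, 4, 6}
Step 8: union(2, 3) -> merged; set of 2 now {2, 3}
Step 9: union(1, 5) -> merged; set of 1 now {1, 5}
Step 10: find(5) -> no change; set of 5 is {1, 5}
Step 11: find(3) -> no change; set of 3 is {2, 3}
Step 12: find(3) -> no change; set of 3 is {2, 3}
Step 13: find(3) -> no change; set of 3 is {2, 3}
Step 14: find(5) -> no change; set of 5 is {1, 5}
Set of 3: {2, 3}; 6 is not a member.

Answer: no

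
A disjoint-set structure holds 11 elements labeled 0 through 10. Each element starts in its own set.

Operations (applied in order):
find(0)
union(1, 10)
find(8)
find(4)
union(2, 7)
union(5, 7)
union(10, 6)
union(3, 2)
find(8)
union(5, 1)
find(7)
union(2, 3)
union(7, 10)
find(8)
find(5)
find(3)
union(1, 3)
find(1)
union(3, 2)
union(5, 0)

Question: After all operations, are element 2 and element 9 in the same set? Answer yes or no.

Step 1: find(0) -> no change; set of 0 is {0}
Step 2: union(1, 10) -> merged; set of 1 now {1, 10}
Step 3: find(8) -> no change; set of 8 is {8}
Step 4: find(4) -> no change; set of 4 is {4}
Step 5: union(2, 7) -> merged; set of 2 now {2, 7}
Step 6: union(5, 7) -> merged; set of 5 now {2, 5, 7}
Step 7: union(10, 6) -> merged; set of 10 now {1, 6, 10}
Step 8: union(3, 2) -> merged; set of 3 now {2, 3, 5, 7}
Step 9: find(8) -> no change; set of 8 is {8}
Step 10: union(5, 1) -> merged; set of 5 now {1, 2, 3, 5, 6, 7, 10}
Step 11: find(7) -> no change; set of 7 is {1, 2, 3, 5, 6, 7, 10}
Step 12: union(2, 3) -> already same set; set of 2 now {1, 2, 3, 5, 6, 7, 10}
Step 13: union(7, 10) -> already same set; set of 7 now {1, 2, 3, 5, 6, 7, 10}
Step 14: find(8) -> no change; set of 8 is {8}
Step 15: find(5) -> no change; set of 5 is {1, 2, 3, 5, 6, 7, 10}
Step 16: find(3) -> no change; set of 3 is {1, 2, 3, 5, 6, 7, 10}
Step 17: union(1, 3) -> already same set; set of 1 now {1, 2, 3, 5, 6, 7, 10}
Step 18: find(1) -> no change; set of 1 is {1, 2, 3, 5, 6, 7, 10}
Step 19: union(3, 2) -> already same set; set of 3 now {1, 2, 3, 5, 6, 7, 10}
Step 20: union(5, 0) -> merged; set of 5 now {0, 1, 2, 3, 5, 6, 7, 10}
Set of 2: {0, 1, 2, 3, 5, 6, 7, 10}; 9 is not a member.

Answer: no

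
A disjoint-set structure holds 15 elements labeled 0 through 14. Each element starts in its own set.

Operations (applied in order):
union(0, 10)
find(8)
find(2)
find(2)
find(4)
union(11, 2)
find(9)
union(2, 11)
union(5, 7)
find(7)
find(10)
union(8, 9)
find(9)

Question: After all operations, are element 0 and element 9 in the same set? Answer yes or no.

Answer: no

Derivation:
Step 1: union(0, 10) -> merged; set of 0 now {0, 10}
Step 2: find(8) -> no change; set of 8 is {8}
Step 3: find(2) -> no change; set of 2 is {2}
Step 4: find(2) -> no change; set of 2 is {2}
Step 5: find(4) -> no change; set of 4 is {4}
Step 6: union(11, 2) -> merged; set of 11 now {2, 11}
Step 7: find(9) -> no change; set of 9 is {9}
Step 8: union(2, 11) -> already same set; set of 2 now {2, 11}
Step 9: union(5, 7) -> merged; set of 5 now {5, 7}
Step 10: find(7) -> no change; set of 7 is {5, 7}
Step 11: find(10) -> no change; set of 10 is {0, 10}
Step 12: union(8, 9) -> merged; set of 8 now {8, 9}
Step 13: find(9) -> no change; set of 9 is {8, 9}
Set of 0: {0, 10}; 9 is not a member.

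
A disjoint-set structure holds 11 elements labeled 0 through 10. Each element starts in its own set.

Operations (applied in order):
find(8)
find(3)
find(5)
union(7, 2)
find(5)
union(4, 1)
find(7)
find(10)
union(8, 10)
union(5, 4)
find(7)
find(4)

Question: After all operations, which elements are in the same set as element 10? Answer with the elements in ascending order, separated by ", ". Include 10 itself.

Step 1: find(8) -> no change; set of 8 is {8}
Step 2: find(3) -> no change; set of 3 is {3}
Step 3: find(5) -> no change; set of 5 is {5}
Step 4: union(7, 2) -> merged; set of 7 now {2, 7}
Step 5: find(5) -> no change; set of 5 is {5}
Step 6: union(4, 1) -> merged; set of 4 now {1, 4}
Step 7: find(7) -> no change; set of 7 is {2, 7}
Step 8: find(10) -> no change; set of 10 is {10}
Step 9: union(8, 10) -> merged; set of 8 now {8, 10}
Step 10: union(5, 4) -> merged; set of 5 now {1, 4, 5}
Step 11: find(7) -> no change; set of 7 is {2, 7}
Step 12: find(4) -> no change; set of 4 is {1, 4, 5}
Component of 10: {8, 10}

Answer: 8, 10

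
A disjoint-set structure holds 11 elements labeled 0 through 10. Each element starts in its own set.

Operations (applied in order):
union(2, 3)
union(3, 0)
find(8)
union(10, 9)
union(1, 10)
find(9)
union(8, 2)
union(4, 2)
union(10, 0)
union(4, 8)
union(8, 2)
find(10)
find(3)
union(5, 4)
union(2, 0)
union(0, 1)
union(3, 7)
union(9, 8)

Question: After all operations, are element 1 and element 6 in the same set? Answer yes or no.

Step 1: union(2, 3) -> merged; set of 2 now {2, 3}
Step 2: union(3, 0) -> merged; set of 3 now {0, 2, 3}
Step 3: find(8) -> no change; set of 8 is {8}
Step 4: union(10, 9) -> merged; set of 10 now {9, 10}
Step 5: union(1, 10) -> merged; set of 1 now {1, 9, 10}
Step 6: find(9) -> no change; set of 9 is {1, 9, 10}
Step 7: union(8, 2) -> merged; set of 8 now {0, 2, 3, 8}
Step 8: union(4, 2) -> merged; set of 4 now {0, 2, 3, 4, 8}
Step 9: union(10, 0) -> merged; set of 10 now {0, 1, 2, 3, 4, 8, 9, 10}
Step 10: union(4, 8) -> already same set; set of 4 now {0, 1, 2, 3, 4, 8, 9, 10}
Step 11: union(8, 2) -> already same set; set of 8 now {0, 1, 2, 3, 4, 8, 9, 10}
Step 12: find(10) -> no change; set of 10 is {0, 1, 2, 3, 4, 8, 9, 10}
Step 13: find(3) -> no change; set of 3 is {0, 1, 2, 3, 4, 8, 9, 10}
Step 14: union(5, 4) -> merged; set of 5 now {0, 1, 2, 3, 4, 5, 8, 9, 10}
Step 15: union(2, 0) -> already same set; set of 2 now {0, 1, 2, 3, 4, 5, 8, 9, 10}
Step 16: union(0, 1) -> already same set; set of 0 now {0, 1, 2, 3, 4, 5, 8, 9, 10}
Step 17: union(3, 7) -> merged; set of 3 now {0, 1, 2, 3, 4, 5, 7, 8, 9, 10}
Step 18: union(9, 8) -> already same set; set of 9 now {0, 1, 2, 3, 4, 5, 7, 8, 9, 10}
Set of 1: {0, 1, 2, 3, 4, 5, 7, 8, 9, 10}; 6 is not a member.

Answer: no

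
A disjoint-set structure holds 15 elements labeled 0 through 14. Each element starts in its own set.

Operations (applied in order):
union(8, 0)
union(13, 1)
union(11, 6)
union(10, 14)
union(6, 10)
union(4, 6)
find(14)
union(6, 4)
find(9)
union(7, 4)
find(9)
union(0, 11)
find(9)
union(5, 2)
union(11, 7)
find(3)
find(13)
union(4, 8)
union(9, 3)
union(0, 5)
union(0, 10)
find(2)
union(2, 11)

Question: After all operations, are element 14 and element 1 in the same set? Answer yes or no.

Step 1: union(8, 0) -> merged; set of 8 now {0, 8}
Step 2: union(13, 1) -> merged; set of 13 now {1, 13}
Step 3: union(11, 6) -> merged; set of 11 now {6, 11}
Step 4: union(10, 14) -> merged; set of 10 now {10, 14}
Step 5: union(6, 10) -> merged; set of 6 now {6, 10, 11, 14}
Step 6: union(4, 6) -> merged; set of 4 now {4, 6, 10, 11, 14}
Step 7: find(14) -> no change; set of 14 is {4, 6, 10, 11, 14}
Step 8: union(6, 4) -> already same set; set of 6 now {4, 6, 10, 11, 14}
Step 9: find(9) -> no change; set of 9 is {9}
Step 10: union(7, 4) -> merged; set of 7 now {4, 6, 7, 10, 11, 14}
Step 11: find(9) -> no change; set of 9 is {9}
Step 12: union(0, 11) -> merged; set of 0 now {0, 4, 6, 7, 8, 10, 11, 14}
Step 13: find(9) -> no change; set of 9 is {9}
Step 14: union(5, 2) -> merged; set of 5 now {2, 5}
Step 15: union(11, 7) -> already same set; set of 11 now {0, 4, 6, 7, 8, 10, 11, 14}
Step 16: find(3) -> no change; set of 3 is {3}
Step 17: find(13) -> no change; set of 13 is {1, 13}
Step 18: union(4, 8) -> already same set; set of 4 now {0, 4, 6, 7, 8, 10, 11, 14}
Step 19: union(9, 3) -> merged; set of 9 now {3, 9}
Step 20: union(0, 5) -> merged; set of 0 now {0, 2, 4, 5, 6, 7, 8, 10, 11, 14}
Step 21: union(0, 10) -> already same set; set of 0 now {0, 2, 4, 5, 6, 7, 8, 10, 11, 14}
Step 22: find(2) -> no change; set of 2 is {0, 2, 4, 5, 6, 7, 8, 10, 11, 14}
Step 23: union(2, 11) -> already same set; set of 2 now {0, 2, 4, 5, 6, 7, 8, 10, 11, 14}
Set of 14: {0, 2, 4, 5, 6, 7, 8, 10, 11, 14}; 1 is not a member.

Answer: no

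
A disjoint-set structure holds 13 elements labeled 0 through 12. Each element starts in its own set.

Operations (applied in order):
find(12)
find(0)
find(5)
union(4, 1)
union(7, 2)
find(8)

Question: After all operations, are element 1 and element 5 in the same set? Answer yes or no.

Step 1: find(12) -> no change; set of 12 is {12}
Step 2: find(0) -> no change; set of 0 is {0}
Step 3: find(5) -> no change; set of 5 is {5}
Step 4: union(4, 1) -> merged; set of 4 now {1, 4}
Step 5: union(7, 2) -> merged; set of 7 now {2, 7}
Step 6: find(8) -> no change; set of 8 is {8}
Set of 1: {1, 4}; 5 is not a member.

Answer: no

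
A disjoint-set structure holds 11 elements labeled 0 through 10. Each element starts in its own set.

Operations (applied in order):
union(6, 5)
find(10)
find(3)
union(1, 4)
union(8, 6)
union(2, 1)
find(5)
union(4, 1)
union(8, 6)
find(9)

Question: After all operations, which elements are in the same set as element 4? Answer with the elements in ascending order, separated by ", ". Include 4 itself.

Answer: 1, 2, 4

Derivation:
Step 1: union(6, 5) -> merged; set of 6 now {5, 6}
Step 2: find(10) -> no change; set of 10 is {10}
Step 3: find(3) -> no change; set of 3 is {3}
Step 4: union(1, 4) -> merged; set of 1 now {1, 4}
Step 5: union(8, 6) -> merged; set of 8 now {5, 6, 8}
Step 6: union(2, 1) -> merged; set of 2 now {1, 2, 4}
Step 7: find(5) -> no change; set of 5 is {5, 6, 8}
Step 8: union(4, 1) -> already same set; set of 4 now {1, 2, 4}
Step 9: union(8, 6) -> already same set; set of 8 now {5, 6, 8}
Step 10: find(9) -> no change; set of 9 is {9}
Component of 4: {1, 2, 4}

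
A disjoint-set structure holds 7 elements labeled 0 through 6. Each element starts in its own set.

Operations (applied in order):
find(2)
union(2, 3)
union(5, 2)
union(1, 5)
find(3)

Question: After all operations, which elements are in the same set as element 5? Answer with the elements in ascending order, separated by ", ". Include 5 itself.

Step 1: find(2) -> no change; set of 2 is {2}
Step 2: union(2, 3) -> merged; set of 2 now {2, 3}
Step 3: union(5, 2) -> merged; set of 5 now {2, 3, 5}
Step 4: union(1, 5) -> merged; set of 1 now {1, 2, 3, 5}
Step 5: find(3) -> no change; set of 3 is {1, 2, 3, 5}
Component of 5: {1, 2, 3, 5}

Answer: 1, 2, 3, 5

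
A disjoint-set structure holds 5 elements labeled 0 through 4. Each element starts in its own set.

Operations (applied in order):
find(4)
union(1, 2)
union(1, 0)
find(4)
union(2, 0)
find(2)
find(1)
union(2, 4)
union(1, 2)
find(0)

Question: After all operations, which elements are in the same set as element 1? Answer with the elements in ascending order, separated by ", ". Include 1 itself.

Answer: 0, 1, 2, 4

Derivation:
Step 1: find(4) -> no change; set of 4 is {4}
Step 2: union(1, 2) -> merged; set of 1 now {1, 2}
Step 3: union(1, 0) -> merged; set of 1 now {0, 1, 2}
Step 4: find(4) -> no change; set of 4 is {4}
Step 5: union(2, 0) -> already same set; set of 2 now {0, 1, 2}
Step 6: find(2) -> no change; set of 2 is {0, 1, 2}
Step 7: find(1) -> no change; set of 1 is {0, 1, 2}
Step 8: union(2, 4) -> merged; set of 2 now {0, 1, 2, 4}
Step 9: union(1, 2) -> already same set; set of 1 now {0, 1, 2, 4}
Step 10: find(0) -> no change; set of 0 is {0, 1, 2, 4}
Component of 1: {0, 1, 2, 4}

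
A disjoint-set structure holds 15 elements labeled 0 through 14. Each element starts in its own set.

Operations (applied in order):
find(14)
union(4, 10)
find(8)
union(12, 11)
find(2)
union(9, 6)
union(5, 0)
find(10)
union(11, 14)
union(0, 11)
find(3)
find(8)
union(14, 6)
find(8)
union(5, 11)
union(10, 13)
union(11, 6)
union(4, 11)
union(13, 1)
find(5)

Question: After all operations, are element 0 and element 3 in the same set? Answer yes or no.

Step 1: find(14) -> no change; set of 14 is {14}
Step 2: union(4, 10) -> merged; set of 4 now {4, 10}
Step 3: find(8) -> no change; set of 8 is {8}
Step 4: union(12, 11) -> merged; set of 12 now {11, 12}
Step 5: find(2) -> no change; set of 2 is {2}
Step 6: union(9, 6) -> merged; set of 9 now {6, 9}
Step 7: union(5, 0) -> merged; set of 5 now {0, 5}
Step 8: find(10) -> no change; set of 10 is {4, 10}
Step 9: union(11, 14) -> merged; set of 11 now {11, 12, 14}
Step 10: union(0, 11) -> merged; set of 0 now {0, 5, 11, 12, 14}
Step 11: find(3) -> no change; set of 3 is {3}
Step 12: find(8) -> no change; set of 8 is {8}
Step 13: union(14, 6) -> merged; set of 14 now {0, 5, 6, 9, 11, 12, 14}
Step 14: find(8) -> no change; set of 8 is {8}
Step 15: union(5, 11) -> already same set; set of 5 now {0, 5, 6, 9, 11, 12, 14}
Step 16: union(10, 13) -> merged; set of 10 now {4, 10, 13}
Step 17: union(11, 6) -> already same set; set of 11 now {0, 5, 6, 9, 11, 12, 14}
Step 18: union(4, 11) -> merged; set of 4 now {0, 4, 5, 6, 9, 10, 11, 12, 13, 14}
Step 19: union(13, 1) -> merged; set of 13 now {0, 1, 4, 5, 6, 9, 10, 11, 12, 13, 14}
Step 20: find(5) -> no change; set of 5 is {0, 1, 4, 5, 6, 9, 10, 11, 12, 13, 14}
Set of 0: {0, 1, 4, 5, 6, 9, 10, 11, 12, 13, 14}; 3 is not a member.

Answer: no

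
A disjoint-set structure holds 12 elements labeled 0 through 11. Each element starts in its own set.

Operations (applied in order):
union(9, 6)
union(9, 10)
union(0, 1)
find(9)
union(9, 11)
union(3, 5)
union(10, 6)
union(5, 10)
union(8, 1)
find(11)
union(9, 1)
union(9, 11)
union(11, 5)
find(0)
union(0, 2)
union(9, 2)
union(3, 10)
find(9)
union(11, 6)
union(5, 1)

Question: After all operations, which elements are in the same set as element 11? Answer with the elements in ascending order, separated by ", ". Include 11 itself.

Step 1: union(9, 6) -> merged; set of 9 now {6, 9}
Step 2: union(9, 10) -> merged; set of 9 now {6, 9, 10}
Step 3: union(0, 1) -> merged; set of 0 now {0, 1}
Step 4: find(9) -> no change; set of 9 is {6, 9, 10}
Step 5: union(9, 11) -> merged; set of 9 now {6, 9, 10, 11}
Step 6: union(3, 5) -> merged; set of 3 now {3, 5}
Step 7: union(10, 6) -> already same set; set of 10 now {6, 9, 10, 11}
Step 8: union(5, 10) -> merged; set of 5 now {3, 5, 6, 9, 10, 11}
Step 9: union(8, 1) -> merged; set of 8 now {0, 1, 8}
Step 10: find(11) -> no change; set of 11 is {3, 5, 6, 9, 10, 11}
Step 11: union(9, 1) -> merged; set of 9 now {0, 1, 3, 5, 6, 8, 9, 10, 11}
Step 12: union(9, 11) -> already same set; set of 9 now {0, 1, 3, 5, 6, 8, 9, 10, 11}
Step 13: union(11, 5) -> already same set; set of 11 now {0, 1, 3, 5, 6, 8, 9, 10, 11}
Step 14: find(0) -> no change; set of 0 is {0, 1, 3, 5, 6, 8, 9, 10, 11}
Step 15: union(0, 2) -> merged; set of 0 now {0, 1, 2, 3, 5, 6, 8, 9, 10, 11}
Step 16: union(9, 2) -> already same set; set of 9 now {0, 1, 2, 3, 5, 6, 8, 9, 10, 11}
Step 17: union(3, 10) -> already same set; set of 3 now {0, 1, 2, 3, 5, 6, 8, 9, 10, 11}
Step 18: find(9) -> no change; set of 9 is {0, 1, 2, 3, 5, 6, 8, 9, 10, 11}
Step 19: union(11, 6) -> already same set; set of 11 now {0, 1, 2, 3, 5, 6, 8, 9, 10, 11}
Step 20: union(5, 1) -> already same set; set of 5 now {0, 1, 2, 3, 5, 6, 8, 9, 10, 11}
Component of 11: {0, 1, 2, 3, 5, 6, 8, 9, 10, 11}

Answer: 0, 1, 2, 3, 5, 6, 8, 9, 10, 11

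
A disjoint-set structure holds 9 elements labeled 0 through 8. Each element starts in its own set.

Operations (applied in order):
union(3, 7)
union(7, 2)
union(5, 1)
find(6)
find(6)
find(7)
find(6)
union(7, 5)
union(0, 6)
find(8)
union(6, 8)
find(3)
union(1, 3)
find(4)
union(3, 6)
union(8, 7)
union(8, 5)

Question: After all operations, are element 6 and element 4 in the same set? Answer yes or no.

Answer: no

Derivation:
Step 1: union(3, 7) -> merged; set of 3 now {3, 7}
Step 2: union(7, 2) -> merged; set of 7 now {2, 3, 7}
Step 3: union(5, 1) -> merged; set of 5 now {1, 5}
Step 4: find(6) -> no change; set of 6 is {6}
Step 5: find(6) -> no change; set of 6 is {6}
Step 6: find(7) -> no change; set of 7 is {2, 3, 7}
Step 7: find(6) -> no change; set of 6 is {6}
Step 8: union(7, 5) -> merged; set of 7 now {1, 2, 3, 5, 7}
Step 9: union(0, 6) -> merged; set of 0 now {0, 6}
Step 10: find(8) -> no change; set of 8 is {8}
Step 11: union(6, 8) -> merged; set of 6 now {0, 6, 8}
Step 12: find(3) -> no change; set of 3 is {1, 2, 3, 5, 7}
Step 13: union(1, 3) -> already same set; set of 1 now {1, 2, 3, 5, 7}
Step 14: find(4) -> no change; set of 4 is {4}
Step 15: union(3, 6) -> merged; set of 3 now {0, 1, 2, 3, 5, 6, 7, 8}
Step 16: union(8, 7) -> already same set; set of 8 now {0, 1, 2, 3, 5, 6, 7, 8}
Step 17: union(8, 5) -> already same set; set of 8 now {0, 1, 2, 3, 5, 6, 7, 8}
Set of 6: {0, 1, 2, 3, 5, 6, 7, 8}; 4 is not a member.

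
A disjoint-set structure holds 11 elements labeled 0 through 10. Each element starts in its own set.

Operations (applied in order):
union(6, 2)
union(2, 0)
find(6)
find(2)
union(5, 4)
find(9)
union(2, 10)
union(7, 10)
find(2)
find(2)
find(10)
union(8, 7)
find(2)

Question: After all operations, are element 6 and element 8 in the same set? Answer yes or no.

Answer: yes

Derivation:
Step 1: union(6, 2) -> merged; set of 6 now {2, 6}
Step 2: union(2, 0) -> merged; set of 2 now {0, 2, 6}
Step 3: find(6) -> no change; set of 6 is {0, 2, 6}
Step 4: find(2) -> no change; set of 2 is {0, 2, 6}
Step 5: union(5, 4) -> merged; set of 5 now {4, 5}
Step 6: find(9) -> no change; set of 9 is {9}
Step 7: union(2, 10) -> merged; set of 2 now {0, 2, 6, 10}
Step 8: union(7, 10) -> merged; set of 7 now {0, 2, 6, 7, 10}
Step 9: find(2) -> no change; set of 2 is {0, 2, 6, 7, 10}
Step 10: find(2) -> no change; set of 2 is {0, 2, 6, 7, 10}
Step 11: find(10) -> no change; set of 10 is {0, 2, 6, 7, 10}
Step 12: union(8, 7) -> merged; set of 8 now {0, 2, 6, 7, 8, 10}
Step 13: find(2) -> no change; set of 2 is {0, 2, 6, 7, 8, 10}
Set of 6: {0, 2, 6, 7, 8, 10}; 8 is a member.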